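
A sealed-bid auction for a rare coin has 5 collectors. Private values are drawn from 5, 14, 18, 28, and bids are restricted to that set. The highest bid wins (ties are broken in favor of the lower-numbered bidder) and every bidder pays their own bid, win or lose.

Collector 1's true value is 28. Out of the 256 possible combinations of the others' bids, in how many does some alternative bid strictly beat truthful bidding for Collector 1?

Others bid (5, 5, 5, 5): truth gives 0; bid 5 gives 23 > 0. Violating.
Others bid (5, 5, 5, 14): truth gives 0; bid 14 gives 14 > 0. Violating.
Others bid (5, 5, 5, 18): truth gives 0; bid 18 gives 10 > 0. Violating.
Others bid (5, 5, 14, 5): truth gives 0; bid 14 gives 14 > 0. Violating.
Others bid (5, 5, 5, 28): truth gives 0; no alternative beats it.
Others bid (5, 5, 14, 28): truth gives 0; no alternative beats it.
(Checking all 256 profiles: 81 have a profitable deviation, 175 do not.)

81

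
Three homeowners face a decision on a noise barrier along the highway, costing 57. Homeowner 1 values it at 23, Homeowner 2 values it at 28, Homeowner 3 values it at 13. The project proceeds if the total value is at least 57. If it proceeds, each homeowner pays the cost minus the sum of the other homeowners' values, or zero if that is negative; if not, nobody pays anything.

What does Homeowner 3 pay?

6

Total value 64 ≥ cost 57, so the project is built.
The other homeowners' values sum to 51.
Cost minus that sum is 57 - 51 = 6.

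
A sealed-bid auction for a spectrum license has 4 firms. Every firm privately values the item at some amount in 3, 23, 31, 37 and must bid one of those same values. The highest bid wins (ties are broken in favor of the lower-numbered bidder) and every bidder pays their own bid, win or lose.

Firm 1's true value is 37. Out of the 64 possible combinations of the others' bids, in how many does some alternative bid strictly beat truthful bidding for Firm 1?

Others bid (3, 3, 3): truth gives 0; bid 3 gives 34 > 0. Violating.
Others bid (3, 3, 23): truth gives 0; bid 23 gives 14 > 0. Violating.
Others bid (3, 3, 31): truth gives 0; bid 31 gives 6 > 0. Violating.
Others bid (3, 23, 3): truth gives 0; bid 23 gives 14 > 0. Violating.
Others bid (3, 3, 37): truth gives 0; no alternative beats it.
Others bid (3, 23, 37): truth gives 0; no alternative beats it.
(Checking all 64 profiles: 27 have a profitable deviation, 37 do not.)

27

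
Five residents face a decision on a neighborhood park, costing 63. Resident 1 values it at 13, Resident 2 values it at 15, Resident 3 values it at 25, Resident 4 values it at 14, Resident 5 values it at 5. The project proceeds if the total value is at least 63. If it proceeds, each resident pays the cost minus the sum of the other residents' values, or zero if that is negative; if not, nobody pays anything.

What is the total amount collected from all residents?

Total value 72 ≥ cost 63, so it is built.
Resident 1: others sum to 59; max(0, 63 - 59) = 4.
Resident 2: others sum to 57; max(0, 63 - 57) = 6.
Resident 3: others sum to 47; max(0, 63 - 47) = 16.
Resident 4: others sum to 58; max(0, 63 - 58) = 5.
Resident 5: others sum to 67; max(0, 63 - 67) = 0.
Total collected = 4 + 6 + 16 + 5 + 0 = 31.

31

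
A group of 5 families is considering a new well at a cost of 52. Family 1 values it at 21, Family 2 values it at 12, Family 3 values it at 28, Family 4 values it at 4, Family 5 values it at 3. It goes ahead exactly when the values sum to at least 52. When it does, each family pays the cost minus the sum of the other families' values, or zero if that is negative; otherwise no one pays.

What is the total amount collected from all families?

17

Total value 68 ≥ cost 52, so it is built.
Family 1: others sum to 47; max(0, 52 - 47) = 5.
Family 2: others sum to 56; max(0, 52 - 56) = 0.
Family 3: others sum to 40; max(0, 52 - 40) = 12.
Family 4: others sum to 64; max(0, 52 - 64) = 0.
Family 5: others sum to 65; max(0, 52 - 65) = 0.
Total collected = 5 + 0 + 12 + 0 + 0 = 17.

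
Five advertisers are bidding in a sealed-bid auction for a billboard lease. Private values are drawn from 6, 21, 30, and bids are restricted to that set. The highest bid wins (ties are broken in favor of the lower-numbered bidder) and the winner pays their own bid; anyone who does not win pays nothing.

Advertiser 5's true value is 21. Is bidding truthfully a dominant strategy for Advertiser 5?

Check each profile of the others' bids and compare truth against every alternative bid.
Others bid (6, 6, 6, 6): truth gives 0, best alternative gives 0.
Others bid (6, 6, 6, 21): truth gives 0, best alternative gives 0.
Others bid (6, 6, 6, 30): truth gives 0, best alternative gives 0.
Others bid (6, 6, 21, 6): truth gives 0, best alternative gives 0.
Others bid (6, 6, 21, 21): truth gives 0, best alternative gives 0.
Others bid (6, 6, 21, 30): truth gives 0, best alternative gives 0.
(Remaining 75 profiles checked similarly; truth is weakly best in each.)
In every case the truthful bid is at least as good as any alternative, so it is a dominant strategy.

Yes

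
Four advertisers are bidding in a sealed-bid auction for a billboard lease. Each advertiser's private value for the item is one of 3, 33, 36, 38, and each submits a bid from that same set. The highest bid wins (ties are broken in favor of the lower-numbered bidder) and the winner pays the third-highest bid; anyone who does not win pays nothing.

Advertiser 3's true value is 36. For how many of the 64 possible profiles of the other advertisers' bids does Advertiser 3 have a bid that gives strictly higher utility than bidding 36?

Others bid (3, 3, 38): truth gives 0; bid 38 gives 33 > 0. Violating.
Others bid (3, 33, 38): truth gives 0; bid 38 gives 3 > 0. Violating.
Others bid (3, 36, 3): truth gives 0; bid 38 gives 33 > 0. Violating.
Others bid (3, 36, 33): truth gives 0; bid 38 gives 3 > 0. Violating.
Others bid (3, 3, 3): truth gives 33; no alternative beats it.
Others bid (3, 3, 33): truth gives 33; no alternative beats it.
(Checking all 64 profiles: 12 have a profitable deviation, 52 do not.)

12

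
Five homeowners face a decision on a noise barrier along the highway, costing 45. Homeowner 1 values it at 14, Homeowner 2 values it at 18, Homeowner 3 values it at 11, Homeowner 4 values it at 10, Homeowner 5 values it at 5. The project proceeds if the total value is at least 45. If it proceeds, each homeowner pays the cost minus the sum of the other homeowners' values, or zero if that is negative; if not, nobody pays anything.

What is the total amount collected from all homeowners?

6

Total value 58 ≥ cost 45, so it is built.
Homeowner 1: others sum to 44; max(0, 45 - 44) = 1.
Homeowner 2: others sum to 40; max(0, 45 - 40) = 5.
Homeowner 3: others sum to 47; max(0, 45 - 47) = 0.
Homeowner 4: others sum to 48; max(0, 45 - 48) = 0.
Homeowner 5: others sum to 53; max(0, 45 - 53) = 0.
Total collected = 1 + 5 + 0 + 0 + 0 = 6.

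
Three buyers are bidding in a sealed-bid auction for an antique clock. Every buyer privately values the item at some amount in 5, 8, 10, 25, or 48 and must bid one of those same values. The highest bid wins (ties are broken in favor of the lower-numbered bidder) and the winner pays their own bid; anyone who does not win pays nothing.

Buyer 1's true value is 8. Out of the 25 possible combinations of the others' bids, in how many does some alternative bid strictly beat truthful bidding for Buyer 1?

1

Others bid (5, 5): truth gives 0; bid 5 gives 3 > 0. Violating.
Others bid (5, 8): truth gives 0; no alternative beats it.
Others bid (5, 10): truth gives 0; no alternative beats it.
(Checking all 25 profiles: 1 has a profitable deviation, 24 do not.)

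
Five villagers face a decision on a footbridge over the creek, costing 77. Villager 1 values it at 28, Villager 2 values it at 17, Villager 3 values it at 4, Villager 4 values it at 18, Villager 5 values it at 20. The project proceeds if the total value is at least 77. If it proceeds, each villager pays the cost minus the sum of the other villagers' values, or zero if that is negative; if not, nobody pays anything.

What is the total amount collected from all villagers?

Total value 87 ≥ cost 77, so it is built.
Villager 1: others sum to 59; max(0, 77 - 59) = 18.
Villager 2: others sum to 70; max(0, 77 - 70) = 7.
Villager 3: others sum to 83; max(0, 77 - 83) = 0.
Villager 4: others sum to 69; max(0, 77 - 69) = 8.
Villager 5: others sum to 67; max(0, 77 - 67) = 10.
Total collected = 18 + 7 + 0 + 8 + 10 = 43.

43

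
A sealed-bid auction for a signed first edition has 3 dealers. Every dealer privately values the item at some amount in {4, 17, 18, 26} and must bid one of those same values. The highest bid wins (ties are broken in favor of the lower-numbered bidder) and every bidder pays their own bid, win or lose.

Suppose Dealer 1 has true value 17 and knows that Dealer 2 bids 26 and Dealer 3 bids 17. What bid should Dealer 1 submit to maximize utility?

Bid 4: loses but pays 4, utility -4.
Bid 17: loses but pays 17, utility -17.
Bid 18: loses but pays 18, utility -18.
Bid 26: wins, pays 26, utility 17 - 26 = -9.
The best choice is 4 with utility -4.

4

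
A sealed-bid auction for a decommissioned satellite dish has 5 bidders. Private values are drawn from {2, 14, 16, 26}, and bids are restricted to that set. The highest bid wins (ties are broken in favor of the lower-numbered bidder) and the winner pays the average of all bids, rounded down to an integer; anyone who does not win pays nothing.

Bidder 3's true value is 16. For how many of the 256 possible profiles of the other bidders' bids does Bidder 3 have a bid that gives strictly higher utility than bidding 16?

Others bid (2, 2, 2, 14): truth gives 9; bid 14 gives 10 > 9. Violating.
Others bid (2, 2, 2, 26): truth gives 0; bid 26 gives 5 > 0. Violating.
Others bid (2, 2, 14, 2): truth gives 9; bid 14 gives 10 > 9. Violating.
Others bid (2, 2, 14, 26): truth gives 0; bid 26 gives 2 > 0. Violating.
Others bid (2, 2, 2, 2): truth gives 12; no alternative beats it.
Others bid (2, 2, 2, 16): truth gives 9; no alternative beats it.
(Checking all 256 profiles: 49 have a profitable deviation, 207 do not.)

49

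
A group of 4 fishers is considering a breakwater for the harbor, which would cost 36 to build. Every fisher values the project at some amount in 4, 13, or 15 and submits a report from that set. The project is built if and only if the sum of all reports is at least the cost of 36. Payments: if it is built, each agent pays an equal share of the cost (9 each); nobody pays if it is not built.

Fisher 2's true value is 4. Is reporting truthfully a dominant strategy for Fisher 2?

Check each profile of the others' reports and compare truth against every alternative report.
Others report (4, 4, 15): truth gives 0, best alternative gives -5.
Others report (4, 13, 13): truth gives 0, best alternative gives -5.
Others report (4, 15, 4): truth gives 0, best alternative gives -5.
Others report (13, 4, 13): truth gives 0, best alternative gives -5.
Others report (13, 13, 4): truth gives 0, best alternative gives -5.
Others report (15, 4, 4): truth gives 0, best alternative gives -5.
(Remaining 21 profiles checked similarly; truth is weakly best in each.)
In every case the truthful report is at least as good as any alternative, so it is a dominant strategy.

Yes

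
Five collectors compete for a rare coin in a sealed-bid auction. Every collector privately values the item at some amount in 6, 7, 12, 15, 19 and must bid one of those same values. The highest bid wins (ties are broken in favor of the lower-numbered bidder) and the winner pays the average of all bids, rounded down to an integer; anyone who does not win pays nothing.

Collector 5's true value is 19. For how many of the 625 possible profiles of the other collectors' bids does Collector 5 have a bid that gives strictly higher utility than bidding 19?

77

Others bid (6, 6, 6, 6): truth gives 11; bid 7 gives 13 > 11. Violating.
Others bid (6, 6, 6, 7): truth gives 11; bid 12 gives 12 > 11. Violating.
Others bid (6, 6, 7, 6): truth gives 11; bid 12 gives 12 > 11. Violating.
Others bid (6, 6, 7, 7): truth gives 10; bid 12 gives 12 > 10. Violating.
Others bid (6, 6, 6, 12): truth gives 10; no alternative beats it.
Others bid (6, 6, 6, 15): truth gives 9; no alternative beats it.
(Checking all 625 profiles: 77 have a profitable deviation, 548 do not.)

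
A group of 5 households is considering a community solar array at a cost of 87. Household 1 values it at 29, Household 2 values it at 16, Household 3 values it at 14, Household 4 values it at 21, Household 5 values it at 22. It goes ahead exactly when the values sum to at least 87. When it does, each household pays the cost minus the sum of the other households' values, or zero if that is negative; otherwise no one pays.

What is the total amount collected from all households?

Total value 102 ≥ cost 87, so it is built.
Household 1: others sum to 73; max(0, 87 - 73) = 14.
Household 2: others sum to 86; max(0, 87 - 86) = 1.
Household 3: others sum to 88; max(0, 87 - 88) = 0.
Household 4: others sum to 81; max(0, 87 - 81) = 6.
Household 5: others sum to 80; max(0, 87 - 80) = 7.
Total collected = 14 + 1 + 0 + 6 + 7 = 28.

28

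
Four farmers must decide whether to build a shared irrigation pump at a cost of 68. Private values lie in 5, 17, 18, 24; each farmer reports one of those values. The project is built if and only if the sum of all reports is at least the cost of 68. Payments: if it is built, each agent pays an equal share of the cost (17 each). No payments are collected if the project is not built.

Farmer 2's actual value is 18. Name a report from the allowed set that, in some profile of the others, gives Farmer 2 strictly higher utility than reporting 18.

Suppose Farmer 1 reports 5, Farmer 3 reports 17 and Farmer 4 reports 24.
Report 18: project not built, utility 0.
Report 24: project built, pays 17, utility 18 - 17 = 1.
So reporting 24 beats truth here (1 > 0).

24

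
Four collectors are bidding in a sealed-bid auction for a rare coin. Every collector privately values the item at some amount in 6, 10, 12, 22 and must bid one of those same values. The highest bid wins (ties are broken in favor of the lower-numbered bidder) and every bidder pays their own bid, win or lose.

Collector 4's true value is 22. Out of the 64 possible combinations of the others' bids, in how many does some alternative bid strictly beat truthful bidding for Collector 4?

Others bid (6, 6, 6): truth gives 0; bid 10 gives 12 > 0. Violating.
Others bid (6, 6, 10): truth gives 0; bid 12 gives 10 > 0. Violating.
Others bid (6, 6, 22): truth gives -22; bid 6 gives -6 > -22. Violating.
Others bid (6, 10, 6): truth gives 0; bid 12 gives 10 > 0. Violating.
Others bid (6, 6, 12): truth gives 0; no alternative beats it.
Others bid (6, 10, 12): truth gives 0; no alternative beats it.
(Checking all 64 profiles: 45 have a profitable deviation, 19 do not.)

45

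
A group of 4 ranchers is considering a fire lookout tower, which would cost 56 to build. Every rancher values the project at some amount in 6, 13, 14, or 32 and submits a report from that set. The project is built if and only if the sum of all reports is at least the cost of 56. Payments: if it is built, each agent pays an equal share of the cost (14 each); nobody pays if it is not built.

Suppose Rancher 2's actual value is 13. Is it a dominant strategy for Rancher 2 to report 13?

No

Consider the case where Rancher 1 reports 6, Rancher 3 reports 6 and Rancher 4 reports 32.
Truthful report 13: project built, pays 14, utility 13 - 14 = -1.
Report 6 instead: project not built, utility 0.
Since 0 > -1, reporting 6 is strictly better here, so truthful reporting is not dominant.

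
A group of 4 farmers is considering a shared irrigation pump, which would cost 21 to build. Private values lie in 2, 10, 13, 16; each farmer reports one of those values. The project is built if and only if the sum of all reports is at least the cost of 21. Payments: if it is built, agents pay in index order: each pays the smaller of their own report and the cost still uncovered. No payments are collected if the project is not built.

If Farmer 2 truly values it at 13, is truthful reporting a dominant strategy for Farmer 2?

Consider the case where Farmer 1 reports 2, Farmer 3 reports 2 and Farmer 4 reports 10.
Truthful report 13: project built, pays 13, utility 13 - 13 = 0.
Report 10 instead: project built, pays 10, utility 13 - 10 = 3.
Since 3 > 0, reporting 10 is strictly better here, so truthful reporting is not dominant.

No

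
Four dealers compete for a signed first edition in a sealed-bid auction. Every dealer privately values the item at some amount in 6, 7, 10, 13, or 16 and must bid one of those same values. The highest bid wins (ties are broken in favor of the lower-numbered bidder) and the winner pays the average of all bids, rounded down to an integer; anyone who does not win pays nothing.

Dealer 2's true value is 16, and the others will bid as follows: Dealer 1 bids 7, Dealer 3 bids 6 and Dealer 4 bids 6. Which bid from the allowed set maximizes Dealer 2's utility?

10

Bid 6: loses, pays 0, utility 0.
Bid 7: loses, pays 0, utility 0.
Bid 10: wins, pays 7, utility 16 - 7 = 9.
Bid 13: wins, pays 8, utility 16 - 8 = 8.
Bid 16: wins, pays 8, utility 16 - 8 = 8.
The best choice is 10 with utility 9.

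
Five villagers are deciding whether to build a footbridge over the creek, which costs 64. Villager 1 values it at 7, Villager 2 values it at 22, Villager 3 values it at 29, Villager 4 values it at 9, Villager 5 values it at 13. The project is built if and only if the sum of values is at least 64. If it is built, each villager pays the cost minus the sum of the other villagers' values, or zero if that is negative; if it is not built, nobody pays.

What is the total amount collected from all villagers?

19

Total value 80 ≥ cost 64, so it is built.
Villager 1: others sum to 73; max(0, 64 - 73) = 0.
Villager 2: others sum to 58; max(0, 64 - 58) = 6.
Villager 3: others sum to 51; max(0, 64 - 51) = 13.
Villager 4: others sum to 71; max(0, 64 - 71) = 0.
Villager 5: others sum to 67; max(0, 64 - 67) = 0.
Total collected = 0 + 6 + 13 + 0 + 0 = 19.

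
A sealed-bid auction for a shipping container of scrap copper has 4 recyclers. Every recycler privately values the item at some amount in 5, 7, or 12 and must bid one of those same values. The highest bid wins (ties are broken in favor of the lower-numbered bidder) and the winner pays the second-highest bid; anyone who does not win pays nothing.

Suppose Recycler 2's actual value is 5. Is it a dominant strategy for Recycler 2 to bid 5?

Check each profile of the others' bids and compare truth against every alternative bid.
Others bid (5, 5, 7): truth gives 0, best alternative gives -2.
Others bid (5, 7, 5): truth gives 0, best alternative gives -2.
Others bid (5, 7, 7): truth gives 0, best alternative gives -2.
Others bid (5, 5, 5): truth gives 0, best alternative gives 0.
Others bid (5, 5, 12): truth gives 0, best alternative gives 0.
Others bid (5, 7, 12): truth gives 0, best alternative gives 0.
(Remaining 21 profiles checked similarly; truth is weakly best in each.)
In every case the truthful bid is at least as good as any alternative, so it is a dominant strategy.

Yes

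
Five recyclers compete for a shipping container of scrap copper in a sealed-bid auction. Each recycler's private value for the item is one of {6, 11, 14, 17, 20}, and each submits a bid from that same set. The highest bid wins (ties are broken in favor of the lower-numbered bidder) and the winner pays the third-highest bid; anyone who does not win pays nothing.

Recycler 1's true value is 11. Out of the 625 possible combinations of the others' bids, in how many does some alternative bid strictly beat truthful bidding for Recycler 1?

12

Others bid (6, 6, 6, 14): truth gives 0; bid 14 gives 5 > 0. Violating.
Others bid (6, 6, 6, 17): truth gives 0; bid 17 gives 5 > 0. Violating.
Others bid (6, 6, 6, 20): truth gives 0; bid 20 gives 5 > 0. Violating.
Others bid (6, 6, 14, 6): truth gives 0; bid 14 gives 5 > 0. Violating.
Others bid (6, 6, 6, 6): truth gives 5; no alternative beats it.
Others bid (6, 6, 6, 11): truth gives 5; no alternative beats it.
(Checking all 625 profiles: 12 have a profitable deviation, 613 do not.)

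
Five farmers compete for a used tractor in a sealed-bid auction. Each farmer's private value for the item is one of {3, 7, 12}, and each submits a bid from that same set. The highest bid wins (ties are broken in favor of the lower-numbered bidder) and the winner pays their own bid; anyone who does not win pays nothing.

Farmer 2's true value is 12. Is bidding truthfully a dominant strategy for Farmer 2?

No

Consider the case where Farmer 1 bids 3, Farmer 3 bids 3, Farmer 4 bids 3 and Farmer 5 bids 3.
Truthful bid 12: wins, pays 12, utility 12 - 12 = 0.
Bid 7 instead: wins, pays 7, utility 12 - 7 = 5.
Since 5 > 0, bidding 7 is strictly better here, so truthful bidding is not dominant.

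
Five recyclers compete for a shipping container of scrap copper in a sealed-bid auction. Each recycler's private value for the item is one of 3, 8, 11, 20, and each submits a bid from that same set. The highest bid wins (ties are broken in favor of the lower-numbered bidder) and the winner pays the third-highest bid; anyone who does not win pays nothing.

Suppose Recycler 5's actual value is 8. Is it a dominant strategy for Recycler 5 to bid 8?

Consider the case where Recycler 1 bids 3, Recycler 2 bids 3, Recycler 3 bids 3 and Recycler 4 bids 8.
Truthful bid 8: loses, pays 0, utility 0.
Bid 11 instead: wins, pays 3, utility 8 - 3 = 5.
Since 5 > 0, bidding 11 is strictly better here, so truthful bidding is not dominant.

No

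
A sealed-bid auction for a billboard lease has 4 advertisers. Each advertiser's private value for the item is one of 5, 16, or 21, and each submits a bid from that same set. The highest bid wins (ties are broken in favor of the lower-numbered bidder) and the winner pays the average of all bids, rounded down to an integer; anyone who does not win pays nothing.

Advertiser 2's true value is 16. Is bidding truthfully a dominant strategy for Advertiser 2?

Consider the case where Advertiser 1 bids 5, Advertiser 3 bids 5 and Advertiser 4 bids 21.
Truthful bid 16: loses, pays 0, utility 0.
Bid 21 instead: wins, pays 13, utility 16 - 13 = 3.
Since 3 > 0, bidding 21 is strictly better here, so truthful bidding is not dominant.

No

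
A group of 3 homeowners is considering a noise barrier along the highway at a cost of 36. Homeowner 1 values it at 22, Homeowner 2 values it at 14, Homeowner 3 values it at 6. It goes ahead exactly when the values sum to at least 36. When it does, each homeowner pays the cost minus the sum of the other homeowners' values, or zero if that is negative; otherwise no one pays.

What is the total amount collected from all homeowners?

Total value 42 ≥ cost 36, so it is built.
Homeowner 1: others sum to 20; max(0, 36 - 20) = 16.
Homeowner 2: others sum to 28; max(0, 36 - 28) = 8.
Homeowner 3: others sum to 36; max(0, 36 - 36) = 0.
Total collected = 16 + 8 + 0 = 24.

24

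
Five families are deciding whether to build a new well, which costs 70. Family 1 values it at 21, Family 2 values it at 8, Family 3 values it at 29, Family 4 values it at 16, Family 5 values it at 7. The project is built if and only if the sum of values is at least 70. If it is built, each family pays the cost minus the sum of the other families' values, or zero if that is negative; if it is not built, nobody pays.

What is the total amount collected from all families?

33

Total value 81 ≥ cost 70, so it is built.
Family 1: others sum to 60; max(0, 70 - 60) = 10.
Family 2: others sum to 73; max(0, 70 - 73) = 0.
Family 3: others sum to 52; max(0, 70 - 52) = 18.
Family 4: others sum to 65; max(0, 70 - 65) = 5.
Family 5: others sum to 74; max(0, 70 - 74) = 0.
Total collected = 10 + 0 + 18 + 5 + 0 = 33.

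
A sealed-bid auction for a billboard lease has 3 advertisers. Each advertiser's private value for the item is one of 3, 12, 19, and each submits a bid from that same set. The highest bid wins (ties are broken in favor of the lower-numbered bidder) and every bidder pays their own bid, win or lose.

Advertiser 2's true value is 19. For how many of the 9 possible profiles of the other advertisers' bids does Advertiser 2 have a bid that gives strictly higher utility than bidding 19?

Others bid (3, 3): truth gives 0; bid 12 gives 7 > 0. Violating.
Others bid (3, 12): truth gives 0; bid 12 gives 7 > 0. Violating.
Others bid (19, 3): truth gives -19; bid 3 gives -3 > -19. Violating.
Others bid (19, 12): truth gives -19; bid 3 gives -3 > -19. Violating.
Others bid (3, 19): truth gives 0; no alternative beats it.
Others bid (12, 3): truth gives 0; no alternative beats it.
(Checking all 9 profiles: 5 have a profitable deviation, 4 do not.)

5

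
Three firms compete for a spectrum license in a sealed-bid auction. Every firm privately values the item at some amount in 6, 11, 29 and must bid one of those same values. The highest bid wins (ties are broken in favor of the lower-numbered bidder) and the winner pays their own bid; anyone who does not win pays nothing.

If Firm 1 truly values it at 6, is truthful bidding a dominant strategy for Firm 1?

Yes

Check each profile of the others' bids and compare truth against every alternative bid.
Others bid (6, 6): truth gives 0, best alternative gives -5.
Others bid (6, 11): truth gives 0, best alternative gives -5.
Others bid (11, 6): truth gives 0, best alternative gives -5.
Others bid (11, 11): truth gives 0, best alternative gives -5.
Others bid (6, 29): truth gives 0, best alternative gives 0.
Others bid (11, 29): truth gives 0, best alternative gives 0.
(Remaining 3 profiles checked similarly; truth is weakly best in each.)
In every case the truthful bid is at least as good as any alternative, so it is a dominant strategy.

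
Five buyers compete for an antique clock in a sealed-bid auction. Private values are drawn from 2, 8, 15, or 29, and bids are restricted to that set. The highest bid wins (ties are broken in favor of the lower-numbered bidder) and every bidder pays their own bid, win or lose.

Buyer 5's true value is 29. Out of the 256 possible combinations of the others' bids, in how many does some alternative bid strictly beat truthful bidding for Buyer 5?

Others bid (2, 2, 2, 2): truth gives 0; bid 8 gives 21 > 0. Violating.
Others bid (2, 2, 2, 8): truth gives 0; bid 15 gives 14 > 0. Violating.
Others bid (2, 2, 2, 29): truth gives -29; bid 2 gives -2 > -29. Violating.
Others bid (2, 2, 8, 2): truth gives 0; bid 15 gives 14 > 0. Violating.
Others bid (2, 2, 2, 15): truth gives 0; no alternative beats it.
Others bid (2, 2, 8, 15): truth gives 0; no alternative beats it.
(Checking all 256 profiles: 191 have a profitable deviation, 65 do not.)

191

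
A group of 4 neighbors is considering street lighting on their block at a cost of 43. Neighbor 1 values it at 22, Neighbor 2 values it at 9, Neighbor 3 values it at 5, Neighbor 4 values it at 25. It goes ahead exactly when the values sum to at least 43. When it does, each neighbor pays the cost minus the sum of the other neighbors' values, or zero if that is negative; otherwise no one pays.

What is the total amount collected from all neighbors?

Total value 61 ≥ cost 43, so it is built.
Neighbor 1: others sum to 39; max(0, 43 - 39) = 4.
Neighbor 2: others sum to 52; max(0, 43 - 52) = 0.
Neighbor 3: others sum to 56; max(0, 43 - 56) = 0.
Neighbor 4: others sum to 36; max(0, 43 - 36) = 7.
Total collected = 4 + 0 + 0 + 7 = 11.

11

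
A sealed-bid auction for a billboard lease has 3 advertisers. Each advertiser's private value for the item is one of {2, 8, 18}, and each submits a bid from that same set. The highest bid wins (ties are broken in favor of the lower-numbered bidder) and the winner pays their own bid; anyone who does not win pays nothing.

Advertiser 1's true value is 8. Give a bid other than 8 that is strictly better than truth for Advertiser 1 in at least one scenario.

Suppose Advertiser 2 bids 2 and Advertiser 3 bids 2.
Bid 8: wins, pays 8, utility 8 - 8 = 0.
Bid 2: wins, pays 2, utility 8 - 2 = 6.
So bidding 2 beats truth here (6 > 0).

2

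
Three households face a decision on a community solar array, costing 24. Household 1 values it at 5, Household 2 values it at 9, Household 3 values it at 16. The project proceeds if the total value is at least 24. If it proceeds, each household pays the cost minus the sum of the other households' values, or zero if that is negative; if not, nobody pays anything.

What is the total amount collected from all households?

13

Total value 30 ≥ cost 24, so it is built.
Household 1: others sum to 25; max(0, 24 - 25) = 0.
Household 2: others sum to 21; max(0, 24 - 21) = 3.
Household 3: others sum to 14; max(0, 24 - 14) = 10.
Total collected = 0 + 3 + 10 = 13.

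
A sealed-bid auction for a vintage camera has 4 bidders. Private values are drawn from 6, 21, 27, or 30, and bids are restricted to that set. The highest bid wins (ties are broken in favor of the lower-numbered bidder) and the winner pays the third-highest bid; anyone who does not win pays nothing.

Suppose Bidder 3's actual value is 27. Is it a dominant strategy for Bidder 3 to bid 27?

Consider the case where Bidder 1 bids 6, Bidder 2 bids 6 and Bidder 4 bids 30.
Truthful bid 27: loses, pays 0, utility 0.
Bid 30 instead: wins, pays 6, utility 27 - 6 = 21.
Since 21 > 0, bidding 30 is strictly better here, so truthful bidding is not dominant.

No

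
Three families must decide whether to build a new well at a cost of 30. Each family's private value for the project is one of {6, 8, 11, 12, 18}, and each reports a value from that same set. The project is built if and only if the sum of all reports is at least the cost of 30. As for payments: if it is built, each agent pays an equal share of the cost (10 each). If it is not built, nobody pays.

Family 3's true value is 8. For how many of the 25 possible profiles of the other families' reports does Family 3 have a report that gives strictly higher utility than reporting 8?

3

Others report (11, 11): truth gives -2; report 6 gives 0 > -2. Violating.
Others report (11, 12): truth gives -2; report 6 gives 0 > -2. Violating.
Others report (12, 11): truth gives -2; report 6 gives 0 > -2. Violating.
Others report (6, 6): truth gives 0; no alternative beats it.
Others report (6, 8): truth gives 0; no alternative beats it.
(Checking all 25 profiles: 3 have a profitable deviation, 22 do not.)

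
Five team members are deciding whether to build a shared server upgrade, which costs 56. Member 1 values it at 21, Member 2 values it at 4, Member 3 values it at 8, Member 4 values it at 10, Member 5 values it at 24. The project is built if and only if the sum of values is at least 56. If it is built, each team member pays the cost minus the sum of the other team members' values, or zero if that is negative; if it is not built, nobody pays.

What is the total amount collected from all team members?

Total value 67 ≥ cost 56, so it is built.
Member 1: others sum to 46; max(0, 56 - 46) = 10.
Member 2: others sum to 63; max(0, 56 - 63) = 0.
Member 3: others sum to 59; max(0, 56 - 59) = 0.
Member 4: others sum to 57; max(0, 56 - 57) = 0.
Member 5: others sum to 43; max(0, 56 - 43) = 13.
Total collected = 10 + 0 + 0 + 0 + 13 = 23.

23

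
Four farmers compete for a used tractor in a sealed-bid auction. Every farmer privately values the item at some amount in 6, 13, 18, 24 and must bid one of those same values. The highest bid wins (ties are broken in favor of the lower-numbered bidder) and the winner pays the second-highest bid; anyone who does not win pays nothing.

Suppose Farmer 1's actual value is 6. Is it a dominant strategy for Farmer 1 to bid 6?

Check each profile of the others' bids and compare truth against every alternative bid.
Others bid (6, 6, 13): truth gives 0, best alternative gives -7.
Others bid (6, 13, 6): truth gives 0, best alternative gives -7.
Others bid (6, 13, 13): truth gives 0, best alternative gives -7.
Others bid (13, 6, 6): truth gives 0, best alternative gives -7.
Others bid (13, 6, 13): truth gives 0, best alternative gives -7.
Others bid (13, 13, 6): truth gives 0, best alternative gives -7.
(Remaining 58 profiles checked similarly; truth is weakly best in each.)
In every case the truthful bid is at least as good as any alternative, so it is a dominant strategy.

Yes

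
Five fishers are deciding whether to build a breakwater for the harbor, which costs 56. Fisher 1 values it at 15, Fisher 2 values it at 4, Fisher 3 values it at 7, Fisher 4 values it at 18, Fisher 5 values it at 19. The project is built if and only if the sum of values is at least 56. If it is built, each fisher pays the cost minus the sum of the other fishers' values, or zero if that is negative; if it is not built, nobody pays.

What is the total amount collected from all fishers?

31

Total value 63 ≥ cost 56, so it is built.
Fisher 1: others sum to 48; max(0, 56 - 48) = 8.
Fisher 2: others sum to 59; max(0, 56 - 59) = 0.
Fisher 3: others sum to 56; max(0, 56 - 56) = 0.
Fisher 4: others sum to 45; max(0, 56 - 45) = 11.
Fisher 5: others sum to 44; max(0, 56 - 44) = 12.
Total collected = 8 + 0 + 0 + 11 + 12 = 31.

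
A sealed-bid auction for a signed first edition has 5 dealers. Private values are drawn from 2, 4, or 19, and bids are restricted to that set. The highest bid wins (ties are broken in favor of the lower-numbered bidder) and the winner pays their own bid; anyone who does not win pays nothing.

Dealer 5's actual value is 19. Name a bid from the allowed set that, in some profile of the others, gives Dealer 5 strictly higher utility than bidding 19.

Suppose Dealer 1 bids 2, Dealer 2 bids 2, Dealer 3 bids 2 and Dealer 4 bids 2.
Bid 19: wins, pays 19, utility 19 - 19 = 0.
Bid 4: wins, pays 4, utility 19 - 4 = 15.
So bidding 4 beats truth here (15 > 0).

4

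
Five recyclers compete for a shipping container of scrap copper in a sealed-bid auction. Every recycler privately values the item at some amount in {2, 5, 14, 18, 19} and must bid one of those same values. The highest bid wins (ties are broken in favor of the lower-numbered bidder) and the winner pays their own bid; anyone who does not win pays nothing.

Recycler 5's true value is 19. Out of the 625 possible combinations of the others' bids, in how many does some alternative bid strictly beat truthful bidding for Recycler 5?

81

Others bid (2, 2, 2, 2): truth gives 0; bid 5 gives 14 > 0. Violating.
Others bid (2, 2, 2, 5): truth gives 0; bid 14 gives 5 > 0. Violating.
Others bid (2, 2, 2, 14): truth gives 0; bid 18 gives 1 > 0. Violating.
Others bid (2, 2, 5, 2): truth gives 0; bid 14 gives 5 > 0. Violating.
Others bid (2, 2, 2, 18): truth gives 0; no alternative beats it.
Others bid (2, 2, 2, 19): truth gives 0; no alternative beats it.
(Checking all 625 profiles: 81 have a profitable deviation, 544 do not.)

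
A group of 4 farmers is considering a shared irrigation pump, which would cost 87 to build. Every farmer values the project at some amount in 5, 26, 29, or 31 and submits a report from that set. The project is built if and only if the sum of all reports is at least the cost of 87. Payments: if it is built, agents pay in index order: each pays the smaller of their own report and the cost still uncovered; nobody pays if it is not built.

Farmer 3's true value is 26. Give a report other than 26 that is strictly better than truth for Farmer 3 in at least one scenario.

Suppose Farmer 1 reports 26, Farmer 2 reports 26 and Farmer 4 reports 31.
Report 26: project built, pays 26, utility 26 - 26 = 0.
Report 5: project built, pays 5, utility 26 - 5 = 21.
So reporting 5 beats truth here (21 > 0).

5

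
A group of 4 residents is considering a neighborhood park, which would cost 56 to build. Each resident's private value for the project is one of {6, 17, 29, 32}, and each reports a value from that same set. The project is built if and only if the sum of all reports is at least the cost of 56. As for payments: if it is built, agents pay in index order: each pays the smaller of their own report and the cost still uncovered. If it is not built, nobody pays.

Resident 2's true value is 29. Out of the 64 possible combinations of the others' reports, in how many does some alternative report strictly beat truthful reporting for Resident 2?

60

Others report (6, 6, 29): truth gives 0; report 17 gives 12 > 0. Violating.
Others report (6, 6, 32): truth gives 0; report 17 gives 12 > 0. Violating.
Others report (6, 17, 17): truth gives 0; report 17 gives 12 > 0. Violating.
Others report (6, 17, 29): truth gives 0; report 6 gives 23 > 0. Violating.
Others report (6, 6, 6): truth gives 0; no alternative beats it.
Others report (6, 6, 17): truth gives 0; no alternative beats it.
(Checking all 64 profiles: 60 have a profitable deviation, 4 do not.)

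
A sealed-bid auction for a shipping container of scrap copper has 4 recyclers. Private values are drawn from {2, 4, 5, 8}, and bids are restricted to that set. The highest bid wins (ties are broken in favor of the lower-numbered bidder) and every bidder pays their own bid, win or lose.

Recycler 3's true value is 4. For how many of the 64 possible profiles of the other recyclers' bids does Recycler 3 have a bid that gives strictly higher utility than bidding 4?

62

Others bid (2, 2, 5): truth gives -4; bid 5 gives -1 > -4. Violating.
Others bid (2, 2, 8): truth gives -4; bid 2 gives -2 > -4. Violating.
Others bid (2, 4, 2): truth gives -4; bid 5 gives -1 > -4. Violating.
Others bid (2, 4, 4): truth gives -4; bid 5 gives -1 > -4. Violating.
Others bid (2, 2, 2): truth gives 0; no alternative beats it.
Others bid (2, 2, 4): truth gives 0; no alternative beats it.
(Checking all 64 profiles: 62 have a profitable deviation, 2 do not.)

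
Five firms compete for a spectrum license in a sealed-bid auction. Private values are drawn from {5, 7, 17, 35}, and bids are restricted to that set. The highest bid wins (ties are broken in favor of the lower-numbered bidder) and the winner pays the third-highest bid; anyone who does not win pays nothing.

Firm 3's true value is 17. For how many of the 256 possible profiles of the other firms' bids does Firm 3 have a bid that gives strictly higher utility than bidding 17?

Others bid (5, 5, 5, 35): truth gives 0; bid 35 gives 12 > 0. Violating.
Others bid (5, 5, 7, 35): truth gives 0; bid 35 gives 10 > 0. Violating.
Others bid (5, 5, 35, 5): truth gives 0; bid 35 gives 12 > 0. Violating.
Others bid (5, 5, 35, 7): truth gives 0; bid 35 gives 10 > 0. Violating.
Others bid (5, 5, 5, 5): truth gives 12; no alternative beats it.
Others bid (5, 5, 5, 7): truth gives 12; no alternative beats it.
(Checking all 256 profiles: 32 have a profitable deviation, 224 do not.)

32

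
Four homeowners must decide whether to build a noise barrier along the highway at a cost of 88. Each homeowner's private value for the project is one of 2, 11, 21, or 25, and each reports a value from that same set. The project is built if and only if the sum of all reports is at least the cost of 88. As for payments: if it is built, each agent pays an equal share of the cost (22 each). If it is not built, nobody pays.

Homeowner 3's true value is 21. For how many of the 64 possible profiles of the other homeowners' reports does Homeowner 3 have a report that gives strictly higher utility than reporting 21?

7

Others report (21, 21, 25): truth gives -1; report 2 gives 0 > -1. Violating.
Others report (21, 25, 21): truth gives -1; report 2 gives 0 > -1. Violating.
Others report (21, 25, 25): truth gives -1; report 2 gives 0 > -1. Violating.
Others report (25, 21, 21): truth gives -1; report 2 gives 0 > -1. Violating.
Others report (2, 2, 2): truth gives 0; no alternative beats it.
Others report (2, 2, 11): truth gives 0; no alternative beats it.
(Checking all 64 profiles: 7 have a profitable deviation, 57 do not.)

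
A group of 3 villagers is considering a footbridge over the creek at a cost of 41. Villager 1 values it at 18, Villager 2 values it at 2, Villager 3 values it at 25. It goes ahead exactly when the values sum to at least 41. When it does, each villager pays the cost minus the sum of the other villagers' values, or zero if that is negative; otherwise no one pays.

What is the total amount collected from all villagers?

35

Total value 45 ≥ cost 41, so it is built.
Villager 1: others sum to 27; max(0, 41 - 27) = 14.
Villager 2: others sum to 43; max(0, 41 - 43) = 0.
Villager 3: others sum to 20; max(0, 41 - 20) = 21.
Total collected = 14 + 0 + 21 = 35.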